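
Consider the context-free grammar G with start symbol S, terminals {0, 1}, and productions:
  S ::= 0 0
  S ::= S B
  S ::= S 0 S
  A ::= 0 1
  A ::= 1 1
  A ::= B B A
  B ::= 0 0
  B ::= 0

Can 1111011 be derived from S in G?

no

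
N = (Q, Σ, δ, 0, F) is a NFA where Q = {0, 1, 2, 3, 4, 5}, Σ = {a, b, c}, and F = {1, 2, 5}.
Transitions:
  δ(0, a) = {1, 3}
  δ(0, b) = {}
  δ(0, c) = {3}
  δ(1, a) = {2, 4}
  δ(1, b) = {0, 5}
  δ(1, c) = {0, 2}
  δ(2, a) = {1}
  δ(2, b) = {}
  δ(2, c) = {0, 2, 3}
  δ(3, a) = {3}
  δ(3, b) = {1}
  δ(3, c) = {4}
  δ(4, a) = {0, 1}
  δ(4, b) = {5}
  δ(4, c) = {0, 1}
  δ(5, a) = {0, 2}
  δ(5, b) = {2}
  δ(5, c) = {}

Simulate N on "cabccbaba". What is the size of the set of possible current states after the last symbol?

2

Start: {0}
read c: {3}
read a: {3}
read b: {1}
read c: {0, 2}
read c: {0, 2, 3}
read b: {1}
read a: {2, 4}
read b: {5}
read a: {0, 2}
Final reachable set {0, 2} has 2 states.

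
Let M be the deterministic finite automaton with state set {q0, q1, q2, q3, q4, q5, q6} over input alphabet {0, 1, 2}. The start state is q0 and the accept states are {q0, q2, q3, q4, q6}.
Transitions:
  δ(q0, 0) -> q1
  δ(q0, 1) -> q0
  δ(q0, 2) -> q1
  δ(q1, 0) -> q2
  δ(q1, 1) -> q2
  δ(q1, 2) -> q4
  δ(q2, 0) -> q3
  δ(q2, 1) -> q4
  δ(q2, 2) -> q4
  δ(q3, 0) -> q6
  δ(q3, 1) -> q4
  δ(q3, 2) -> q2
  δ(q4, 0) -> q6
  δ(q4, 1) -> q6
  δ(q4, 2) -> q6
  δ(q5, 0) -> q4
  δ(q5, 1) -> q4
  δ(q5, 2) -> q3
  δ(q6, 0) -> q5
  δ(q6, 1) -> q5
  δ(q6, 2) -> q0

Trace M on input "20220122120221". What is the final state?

q0 --2--> q1
q1 --0--> q2
q2 --2--> q4
q4 --2--> q6
q6 --0--> q5
q5 --1--> q4
q4 --2--> q6
q6 --2--> q0
q0 --1--> q0
q0 --2--> q1
q1 --0--> q2
q2 --2--> q4
q4 --2--> q6
q6 --1--> q5

q5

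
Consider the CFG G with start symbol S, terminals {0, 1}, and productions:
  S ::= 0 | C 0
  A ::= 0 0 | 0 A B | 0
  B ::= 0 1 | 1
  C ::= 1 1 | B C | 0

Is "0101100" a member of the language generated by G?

yes

S ⇒ C0 ⇒ BC0 ⇒ 01C0 ⇒ 01BC0 ⇒ 0101C0 ⇒ 0101BC0 ⇒ 01011C0 ⇒ 0101100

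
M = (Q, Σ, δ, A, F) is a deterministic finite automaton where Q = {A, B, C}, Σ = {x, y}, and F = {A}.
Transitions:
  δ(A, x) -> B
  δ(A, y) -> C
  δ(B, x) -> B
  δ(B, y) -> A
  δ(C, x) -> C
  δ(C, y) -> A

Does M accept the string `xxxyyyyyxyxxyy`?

rejected

A --x--> B
B --x--> B
B --x--> B
B --y--> A
A --y--> C
C --y--> A
A --y--> C
C --y--> A
A --x--> B
B --y--> A
A --x--> B
B --x--> B
B --y--> A
A --y--> C
End in state C, which is not an accepting state.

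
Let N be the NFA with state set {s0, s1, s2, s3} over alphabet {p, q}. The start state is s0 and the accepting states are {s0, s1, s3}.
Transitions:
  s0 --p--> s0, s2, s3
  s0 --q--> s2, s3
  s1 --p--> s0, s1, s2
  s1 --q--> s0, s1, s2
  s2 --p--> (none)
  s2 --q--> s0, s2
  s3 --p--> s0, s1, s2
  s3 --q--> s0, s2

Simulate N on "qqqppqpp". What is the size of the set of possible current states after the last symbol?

Start: {s0}
read q: {s2, s3}
read q: {s0, s2}
read q: {s0, s2, s3}
read p: {s0, s1, s2, s3}
read p: {s0, s1, s2, s3}
read q: {s0, s1, s2, s3}
read p: {s0, s1, s2, s3}
read p: {s0, s1, s2, s3}
Final reachable set {s0, s1, s2, s3} has 4 states.

4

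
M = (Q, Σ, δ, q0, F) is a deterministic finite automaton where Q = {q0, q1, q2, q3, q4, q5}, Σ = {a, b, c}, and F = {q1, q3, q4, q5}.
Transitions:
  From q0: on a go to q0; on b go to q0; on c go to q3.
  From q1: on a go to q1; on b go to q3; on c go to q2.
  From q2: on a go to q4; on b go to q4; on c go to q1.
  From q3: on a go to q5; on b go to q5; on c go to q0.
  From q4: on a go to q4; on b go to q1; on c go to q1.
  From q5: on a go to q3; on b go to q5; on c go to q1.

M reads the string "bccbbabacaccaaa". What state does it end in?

q4

q0 --b--> q0
q0 --c--> q3
q3 --c--> q0
q0 --b--> q0
q0 --b--> q0
q0 --a--> q0
q0 --b--> q0
q0 --a--> q0
q0 --c--> q3
q3 --a--> q5
q5 --c--> q1
q1 --c--> q2
q2 --a--> q4
q4 --a--> q4
q4 --a--> q4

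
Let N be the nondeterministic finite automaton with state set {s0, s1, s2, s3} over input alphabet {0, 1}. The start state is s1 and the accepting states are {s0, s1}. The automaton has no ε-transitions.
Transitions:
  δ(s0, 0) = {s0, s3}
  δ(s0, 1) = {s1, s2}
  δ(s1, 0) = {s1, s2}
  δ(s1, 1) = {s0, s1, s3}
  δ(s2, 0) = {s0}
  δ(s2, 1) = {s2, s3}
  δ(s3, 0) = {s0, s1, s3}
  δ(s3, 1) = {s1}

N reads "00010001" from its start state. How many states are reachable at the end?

4

Start: {s1}
read 0: {s1, s2}
read 0: {s0, s1, s2}
read 0: {s0, s1, s2, s3}
read 1: {s0, s1, s2, s3}
read 0: {s0, s1, s2, s3}
read 0: {s0, s1, s2, s3}
read 0: {s0, s1, s2, s3}
read 1: {s0, s1, s2, s3}
Final reachable set {s0, s1, s2, s3} has 4 states.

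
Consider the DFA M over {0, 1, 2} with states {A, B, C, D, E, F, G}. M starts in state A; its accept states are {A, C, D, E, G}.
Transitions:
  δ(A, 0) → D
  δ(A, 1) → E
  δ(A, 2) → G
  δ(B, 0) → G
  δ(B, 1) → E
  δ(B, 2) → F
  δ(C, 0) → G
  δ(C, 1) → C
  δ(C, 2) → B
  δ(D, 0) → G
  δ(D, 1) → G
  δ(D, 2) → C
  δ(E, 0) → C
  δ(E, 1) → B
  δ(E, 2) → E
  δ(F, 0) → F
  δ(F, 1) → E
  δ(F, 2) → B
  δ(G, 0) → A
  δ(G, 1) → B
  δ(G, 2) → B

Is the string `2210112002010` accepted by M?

A --2--> G
G --2--> B
B --1--> E
E --0--> C
C --1--> C
C --1--> C
C --2--> B
B --0--> G
G --0--> A
A --2--> G
G --0--> A
A --1--> E
E --0--> C
End in state C, which is an accepting state.

accepted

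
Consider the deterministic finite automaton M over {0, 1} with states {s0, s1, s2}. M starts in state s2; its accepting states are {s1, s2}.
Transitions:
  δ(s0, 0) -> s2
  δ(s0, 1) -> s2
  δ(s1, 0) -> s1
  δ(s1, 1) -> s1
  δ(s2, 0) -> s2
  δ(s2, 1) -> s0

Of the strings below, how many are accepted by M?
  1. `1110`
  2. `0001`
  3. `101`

1

`1110`: accepted
`0001`: rejected
`101`: rejected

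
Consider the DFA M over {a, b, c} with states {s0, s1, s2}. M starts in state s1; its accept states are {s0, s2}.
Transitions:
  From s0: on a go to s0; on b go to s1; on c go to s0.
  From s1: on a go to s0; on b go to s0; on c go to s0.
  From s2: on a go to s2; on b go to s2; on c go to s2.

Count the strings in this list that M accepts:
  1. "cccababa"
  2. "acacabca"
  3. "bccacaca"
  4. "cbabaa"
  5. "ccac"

"cccababa": accepted
"acacabca": accepted
"bccacaca": accepted
"cbabaa": accepted
"ccac": accepted

5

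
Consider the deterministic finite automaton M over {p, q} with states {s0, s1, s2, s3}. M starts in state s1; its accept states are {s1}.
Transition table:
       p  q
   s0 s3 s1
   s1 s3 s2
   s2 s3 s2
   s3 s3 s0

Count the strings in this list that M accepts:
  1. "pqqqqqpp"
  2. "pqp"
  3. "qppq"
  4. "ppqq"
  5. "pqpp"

1

"pqqqqqpp": rejected
"pqp": rejected
"qppq": rejected
"ppqq": accepted
"pqpp": rejected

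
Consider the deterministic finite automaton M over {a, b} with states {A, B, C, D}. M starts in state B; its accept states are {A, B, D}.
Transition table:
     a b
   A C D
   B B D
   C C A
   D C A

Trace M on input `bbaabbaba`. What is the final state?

C

B --b--> D
D --b--> A
A --a--> C
C --a--> C
C --b--> A
A --b--> D
D --a--> C
C --b--> A
A --a--> C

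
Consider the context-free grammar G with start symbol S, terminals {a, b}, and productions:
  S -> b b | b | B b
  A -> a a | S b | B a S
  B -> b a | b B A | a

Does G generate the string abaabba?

no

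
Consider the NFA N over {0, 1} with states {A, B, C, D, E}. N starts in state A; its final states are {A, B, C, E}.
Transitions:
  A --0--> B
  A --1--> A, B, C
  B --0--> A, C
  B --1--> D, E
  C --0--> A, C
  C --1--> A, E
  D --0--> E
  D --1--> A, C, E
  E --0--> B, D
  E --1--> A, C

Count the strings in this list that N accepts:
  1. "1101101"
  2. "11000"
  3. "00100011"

3

"1101101": accepted
"11000": accepted
"00100011": accepted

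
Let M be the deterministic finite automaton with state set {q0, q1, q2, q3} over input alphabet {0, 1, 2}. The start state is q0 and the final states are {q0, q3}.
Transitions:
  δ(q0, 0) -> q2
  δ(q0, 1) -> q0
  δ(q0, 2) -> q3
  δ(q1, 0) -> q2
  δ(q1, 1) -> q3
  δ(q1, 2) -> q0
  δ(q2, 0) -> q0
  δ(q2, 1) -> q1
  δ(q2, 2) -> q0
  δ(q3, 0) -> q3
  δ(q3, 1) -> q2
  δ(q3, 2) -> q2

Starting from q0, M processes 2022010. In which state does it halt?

q0 --2--> q3
q3 --0--> q3
q3 --2--> q2
q2 --2--> q0
q0 --0--> q2
q2 --1--> q1
q1 --0--> q2

q2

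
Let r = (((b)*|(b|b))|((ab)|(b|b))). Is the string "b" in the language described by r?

The left alternative ((b)*|(b|b)) matches b.

yes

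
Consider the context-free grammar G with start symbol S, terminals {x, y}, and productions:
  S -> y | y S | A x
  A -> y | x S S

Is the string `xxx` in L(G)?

no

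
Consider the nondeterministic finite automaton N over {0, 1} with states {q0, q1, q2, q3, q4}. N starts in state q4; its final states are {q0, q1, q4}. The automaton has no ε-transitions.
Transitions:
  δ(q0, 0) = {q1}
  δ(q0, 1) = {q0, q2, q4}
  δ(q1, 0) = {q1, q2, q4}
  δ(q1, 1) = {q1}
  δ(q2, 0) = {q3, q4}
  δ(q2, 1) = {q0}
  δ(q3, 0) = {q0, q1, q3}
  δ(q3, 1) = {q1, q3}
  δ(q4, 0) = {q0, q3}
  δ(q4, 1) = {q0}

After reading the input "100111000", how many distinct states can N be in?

Start: {q4}
read 1: {q0}
read 0: {q1}
read 0: {q1, q2, q4}
read 1: {q0, q1}
read 1: {q0, q1, q2, q4}
read 1: {q0, q1, q2, q4}
read 0: {q0, q1, q2, q3, q4}
read 0: {q0, q1, q2, q3, q4}
read 0: {q0, q1, q2, q3, q4}
Final reachable set {q0, q1, q2, q3, q4} has 5 states.

5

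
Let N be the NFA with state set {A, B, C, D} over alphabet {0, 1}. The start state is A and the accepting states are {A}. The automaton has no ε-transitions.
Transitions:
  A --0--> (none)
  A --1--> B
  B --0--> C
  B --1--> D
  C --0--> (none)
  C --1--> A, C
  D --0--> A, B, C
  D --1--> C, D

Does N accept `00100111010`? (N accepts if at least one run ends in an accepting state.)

Start: {A}
read 0: {}
The reachable set is empty and stays empty for the remaining 10 symbols.
Reachable ∩ accepting = {} — empty.

rejected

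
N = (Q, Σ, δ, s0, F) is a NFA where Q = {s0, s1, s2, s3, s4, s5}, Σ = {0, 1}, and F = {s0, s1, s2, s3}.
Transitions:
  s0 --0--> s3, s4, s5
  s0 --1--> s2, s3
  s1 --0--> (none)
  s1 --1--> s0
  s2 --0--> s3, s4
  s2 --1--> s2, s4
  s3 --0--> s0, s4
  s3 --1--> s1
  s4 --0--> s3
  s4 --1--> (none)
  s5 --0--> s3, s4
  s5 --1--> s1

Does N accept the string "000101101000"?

rejected

Start: {s0}
read 0: {s3, s4, s5}
read 0: {s0, s3, s4}
read 0: {s0, s3, s4, s5}
read 1: {s1, s2, s3}
read 0: {s0, s3, s4}
read 1: {s1, s2, s3}
read 1: {s0, s1, s2, s4}
read 0: {s3, s4, s5}
read 1: {s1}
read 0: {}
The reachable set is empty and stays empty for the remaining 2 symbols.
Reachable ∩ accepting = {} — empty.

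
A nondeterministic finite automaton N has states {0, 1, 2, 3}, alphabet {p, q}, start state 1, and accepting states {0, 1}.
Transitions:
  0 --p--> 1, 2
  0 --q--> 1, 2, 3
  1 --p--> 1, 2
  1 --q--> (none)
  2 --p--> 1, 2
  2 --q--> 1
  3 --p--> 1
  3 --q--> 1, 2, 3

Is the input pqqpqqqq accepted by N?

rejected

Start: {1}
read p: {1, 2}
read q: {1}
read q: {}
The reachable set is empty and stays empty for the remaining 5 symbols.
Reachable ∩ accepting = {} — empty.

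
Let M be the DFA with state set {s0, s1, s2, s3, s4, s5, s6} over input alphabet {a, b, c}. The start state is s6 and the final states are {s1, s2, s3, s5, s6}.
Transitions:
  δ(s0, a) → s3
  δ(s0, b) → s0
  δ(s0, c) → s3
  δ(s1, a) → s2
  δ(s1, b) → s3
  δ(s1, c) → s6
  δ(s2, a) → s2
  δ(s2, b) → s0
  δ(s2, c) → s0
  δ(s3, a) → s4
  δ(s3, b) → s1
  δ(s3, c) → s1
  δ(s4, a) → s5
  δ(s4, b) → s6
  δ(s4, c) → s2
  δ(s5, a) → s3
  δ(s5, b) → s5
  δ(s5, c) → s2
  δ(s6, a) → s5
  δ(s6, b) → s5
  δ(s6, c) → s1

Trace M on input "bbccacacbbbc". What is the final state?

s6 --b--> s5
s5 --b--> s5
s5 --c--> s2
s2 --c--> s0
s0 --a--> s3
s3 --c--> s1
s1 --a--> s2
s2 --c--> s0
s0 --b--> s0
s0 --b--> s0
s0 --b--> s0
s0 --c--> s3

s3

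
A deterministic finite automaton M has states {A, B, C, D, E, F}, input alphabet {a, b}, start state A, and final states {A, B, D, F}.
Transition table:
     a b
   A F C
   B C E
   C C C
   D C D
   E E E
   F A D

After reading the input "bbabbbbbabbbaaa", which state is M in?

A --b--> C
C --b--> C
C --a--> C
C --b--> C
C --b--> C
C --b--> C
C --b--> C
C --b--> C
C --a--> C
C --b--> C
C --b--> C
C --b--> C
C --a--> C
C --a--> C
C --a--> C

C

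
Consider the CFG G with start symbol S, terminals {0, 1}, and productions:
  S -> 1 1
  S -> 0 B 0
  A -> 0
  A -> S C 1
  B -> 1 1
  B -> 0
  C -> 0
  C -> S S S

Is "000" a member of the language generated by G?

S ⇒ 0B0 ⇒ 000

yes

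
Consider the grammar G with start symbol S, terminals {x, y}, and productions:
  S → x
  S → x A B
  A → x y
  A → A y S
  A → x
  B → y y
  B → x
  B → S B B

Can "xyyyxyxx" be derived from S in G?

no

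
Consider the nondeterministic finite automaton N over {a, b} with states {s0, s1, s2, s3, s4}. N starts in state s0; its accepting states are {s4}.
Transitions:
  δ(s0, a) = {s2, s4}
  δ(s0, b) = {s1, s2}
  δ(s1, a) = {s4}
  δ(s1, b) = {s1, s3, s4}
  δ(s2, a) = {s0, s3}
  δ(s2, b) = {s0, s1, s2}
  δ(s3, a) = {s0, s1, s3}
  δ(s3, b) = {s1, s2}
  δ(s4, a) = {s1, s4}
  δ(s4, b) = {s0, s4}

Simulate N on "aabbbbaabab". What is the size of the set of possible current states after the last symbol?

5

Start: {s0}
read a: {s2, s4}
read a: {s0, s1, s3, s4}
read b: {s0, s1, s2, s3, s4}
read b: {s0, s1, s2, s3, s4}
read b: {s0, s1, s2, s3, s4}
read b: {s0, s1, s2, s3, s4}
read a: {s0, s1, s2, s3, s4}
read a: {s0, s1, s2, s3, s4}
read b: {s0, s1, s2, s3, s4}
read a: {s0, s1, s2, s3, s4}
read b: {s0, s1, s2, s3, s4}
Final reachable set {s0, s1, s2, s3, s4} has 5 states.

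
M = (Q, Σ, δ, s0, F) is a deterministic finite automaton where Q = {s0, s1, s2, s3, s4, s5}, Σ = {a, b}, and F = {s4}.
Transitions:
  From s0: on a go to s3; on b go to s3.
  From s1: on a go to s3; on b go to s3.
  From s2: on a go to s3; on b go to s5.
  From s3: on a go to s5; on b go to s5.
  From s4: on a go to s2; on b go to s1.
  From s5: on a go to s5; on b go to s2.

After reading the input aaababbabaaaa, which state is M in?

s5

s0 --a--> s3
s3 --a--> s5
s5 --a--> s5
s5 --b--> s2
s2 --a--> s3
s3 --b--> s5
s5 --b--> s2
s2 --a--> s3
s3 --b--> s5
s5 --a--> s5
s5 --a--> s5
s5 --a--> s5
s5 --a--> s5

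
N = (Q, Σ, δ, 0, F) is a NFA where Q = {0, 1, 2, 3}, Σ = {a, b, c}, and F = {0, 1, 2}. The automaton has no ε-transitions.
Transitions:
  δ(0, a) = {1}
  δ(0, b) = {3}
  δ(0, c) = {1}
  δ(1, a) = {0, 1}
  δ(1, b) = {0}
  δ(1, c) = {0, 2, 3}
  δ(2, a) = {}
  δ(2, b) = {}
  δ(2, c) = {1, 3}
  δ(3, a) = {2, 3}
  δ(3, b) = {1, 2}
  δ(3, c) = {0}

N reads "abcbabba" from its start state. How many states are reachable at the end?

2

Start: {0}
read a: {1}
read b: {0}
read c: {1}
read b: {0}
read a: {1}
read b: {0}
read b: {3}
read a: {2, 3}
Final reachable set {2, 3} has 2 states.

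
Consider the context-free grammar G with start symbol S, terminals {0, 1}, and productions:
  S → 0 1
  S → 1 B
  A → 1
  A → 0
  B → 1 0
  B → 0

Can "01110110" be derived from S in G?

no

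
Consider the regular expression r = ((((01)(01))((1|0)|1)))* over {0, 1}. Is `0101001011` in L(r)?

yes

Split into 2 pieces 01010 · 01011; each matches (((01)(01))((1|0)|1)).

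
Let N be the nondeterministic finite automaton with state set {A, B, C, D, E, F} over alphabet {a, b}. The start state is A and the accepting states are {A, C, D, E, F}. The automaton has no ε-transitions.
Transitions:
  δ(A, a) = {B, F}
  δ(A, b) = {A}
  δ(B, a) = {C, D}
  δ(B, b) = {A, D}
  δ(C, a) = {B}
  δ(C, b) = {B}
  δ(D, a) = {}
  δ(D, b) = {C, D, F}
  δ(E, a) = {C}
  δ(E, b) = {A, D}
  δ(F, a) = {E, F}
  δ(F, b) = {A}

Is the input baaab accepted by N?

accepted

Start: {A}
read b: {A}
read a: {B, F}
read a: {C, D, E, F}
read a: {B, C, E, F}
read b: {A, B, D}
Reachable ∩ accepting = {A, D} — nonempty.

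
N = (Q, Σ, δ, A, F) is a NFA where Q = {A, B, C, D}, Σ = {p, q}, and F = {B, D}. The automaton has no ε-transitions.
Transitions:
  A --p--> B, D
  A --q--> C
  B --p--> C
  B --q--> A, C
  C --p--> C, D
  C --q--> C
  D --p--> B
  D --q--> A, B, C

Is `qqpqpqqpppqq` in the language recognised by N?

Start: {A}
read q: {C}
read q: {C}
read p: {C, D}
read q: {A, B, C}
read p: {B, C, D}
read q: {A, B, C}
read q: {A, C}
read p: {B, C, D}
read p: {B, C, D}
read p: {B, C, D}
read q: {A, B, C}
read q: {A, C}
Reachable ∩ accepting = {} — empty.

rejected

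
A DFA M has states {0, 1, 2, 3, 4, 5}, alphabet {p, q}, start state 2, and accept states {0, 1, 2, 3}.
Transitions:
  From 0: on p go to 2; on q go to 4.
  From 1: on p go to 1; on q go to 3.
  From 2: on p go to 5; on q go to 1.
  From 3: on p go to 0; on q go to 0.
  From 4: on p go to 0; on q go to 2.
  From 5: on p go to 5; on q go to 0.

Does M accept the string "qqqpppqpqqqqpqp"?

accepted

2 --q--> 1
1 --q--> 3
3 --q--> 0
0 --p--> 2
2 --p--> 5
5 --p--> 5
5 --q--> 0
0 --p--> 2
2 --q--> 1
1 --q--> 3
3 --q--> 0
0 --q--> 4
4 --p--> 0
0 --q--> 4
4 --p--> 0
End in state 0, which is an accepting state.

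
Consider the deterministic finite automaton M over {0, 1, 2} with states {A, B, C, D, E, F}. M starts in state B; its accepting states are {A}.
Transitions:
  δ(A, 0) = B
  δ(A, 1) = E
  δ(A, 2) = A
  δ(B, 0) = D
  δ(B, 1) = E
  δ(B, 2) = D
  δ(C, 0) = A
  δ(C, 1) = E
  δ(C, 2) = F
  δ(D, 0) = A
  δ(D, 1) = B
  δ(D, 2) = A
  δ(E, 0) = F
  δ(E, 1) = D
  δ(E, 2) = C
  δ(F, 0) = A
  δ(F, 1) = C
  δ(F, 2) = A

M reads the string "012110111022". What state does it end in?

B --0--> D
D --1--> B
B --2--> D
D --1--> B
B --1--> E
E --0--> F
F --1--> C
C --1--> E
E --1--> D
D --0--> A
A --2--> A
A --2--> A

A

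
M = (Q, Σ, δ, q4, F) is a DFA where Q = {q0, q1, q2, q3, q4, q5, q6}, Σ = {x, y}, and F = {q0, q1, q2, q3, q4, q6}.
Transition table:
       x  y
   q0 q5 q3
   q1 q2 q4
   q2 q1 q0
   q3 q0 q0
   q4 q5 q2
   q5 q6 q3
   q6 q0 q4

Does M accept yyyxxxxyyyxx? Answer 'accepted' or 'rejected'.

q4 --y--> q2
q2 --y--> q0
q0 --y--> q3
q3 --x--> q0
q0 --x--> q5
q5 --x--> q6
q6 --x--> q0
q0 --y--> q3
q3 --y--> q0
q0 --y--> q3
q3 --x--> q0
q0 --x--> q5
End in state q5, which is not an accepting state.

rejected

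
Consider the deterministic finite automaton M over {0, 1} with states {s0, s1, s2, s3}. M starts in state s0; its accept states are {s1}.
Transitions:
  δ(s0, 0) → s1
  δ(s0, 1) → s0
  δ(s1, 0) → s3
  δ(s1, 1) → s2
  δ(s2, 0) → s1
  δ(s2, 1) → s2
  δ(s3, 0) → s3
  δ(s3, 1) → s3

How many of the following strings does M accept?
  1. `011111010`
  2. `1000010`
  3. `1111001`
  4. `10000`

`011111010`: accepted
`1000010`: rejected
`1111001`: rejected
`10000`: rejected

1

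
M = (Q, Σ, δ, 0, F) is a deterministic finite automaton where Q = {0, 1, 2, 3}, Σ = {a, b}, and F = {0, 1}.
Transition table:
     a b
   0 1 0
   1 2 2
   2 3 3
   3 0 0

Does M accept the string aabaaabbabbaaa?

0 --a--> 1
1 --a--> 2
2 --b--> 3
3 --a--> 0
0 --a--> 1
1 --a--> 2
2 --b--> 3
3 --b--> 0
0 --a--> 1
1 --b--> 2
2 --b--> 3
3 --a--> 0
0 --a--> 1
1 --a--> 2
End in state 2, which is not an accepting state.

rejected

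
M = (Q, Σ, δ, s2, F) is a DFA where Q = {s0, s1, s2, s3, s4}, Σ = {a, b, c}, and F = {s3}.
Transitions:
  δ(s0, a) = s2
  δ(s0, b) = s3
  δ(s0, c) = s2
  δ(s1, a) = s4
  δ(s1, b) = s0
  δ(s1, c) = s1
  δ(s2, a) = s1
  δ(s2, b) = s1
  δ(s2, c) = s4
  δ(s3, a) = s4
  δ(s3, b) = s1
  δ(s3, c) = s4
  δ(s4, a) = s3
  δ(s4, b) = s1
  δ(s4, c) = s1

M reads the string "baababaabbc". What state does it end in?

s2

s2 --b--> s1
s1 --a--> s4
s4 --a--> s3
s3 --b--> s1
s1 --a--> s4
s4 --b--> s1
s1 --a--> s4
s4 --a--> s3
s3 --b--> s1
s1 --b--> s0
s0 --c--> s2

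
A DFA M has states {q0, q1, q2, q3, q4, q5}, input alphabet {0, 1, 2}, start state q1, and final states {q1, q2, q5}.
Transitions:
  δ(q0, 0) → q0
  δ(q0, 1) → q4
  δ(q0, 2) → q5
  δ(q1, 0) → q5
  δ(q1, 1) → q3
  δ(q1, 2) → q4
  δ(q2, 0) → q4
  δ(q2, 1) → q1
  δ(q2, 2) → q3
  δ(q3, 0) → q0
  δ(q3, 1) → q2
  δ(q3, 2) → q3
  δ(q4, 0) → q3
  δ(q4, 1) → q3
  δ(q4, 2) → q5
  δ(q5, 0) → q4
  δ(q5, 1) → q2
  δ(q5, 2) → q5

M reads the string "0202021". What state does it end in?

q1 --0--> q5
q5 --2--> q5
q5 --0--> q4
q4 --2--> q5
q5 --0--> q4
q4 --2--> q5
q5 --1--> q2

q2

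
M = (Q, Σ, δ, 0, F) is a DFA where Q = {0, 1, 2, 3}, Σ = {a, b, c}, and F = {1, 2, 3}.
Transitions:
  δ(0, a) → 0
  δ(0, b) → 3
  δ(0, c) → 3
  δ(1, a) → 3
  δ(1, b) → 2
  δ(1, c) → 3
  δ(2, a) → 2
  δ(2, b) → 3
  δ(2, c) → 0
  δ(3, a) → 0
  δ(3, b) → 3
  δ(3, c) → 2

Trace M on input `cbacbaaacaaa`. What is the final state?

0

0 --c--> 3
3 --b--> 3
3 --a--> 0
0 --c--> 3
3 --b--> 3
3 --a--> 0
0 --a--> 0
0 --a--> 0
0 --c--> 3
3 --a--> 0
0 --a--> 0
0 --a--> 0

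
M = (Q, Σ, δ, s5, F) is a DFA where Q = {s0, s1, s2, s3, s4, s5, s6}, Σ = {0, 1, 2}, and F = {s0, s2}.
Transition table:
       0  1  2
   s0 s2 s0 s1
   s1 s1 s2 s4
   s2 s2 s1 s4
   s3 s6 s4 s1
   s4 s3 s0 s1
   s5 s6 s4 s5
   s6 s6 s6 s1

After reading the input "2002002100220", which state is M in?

s5 --2--> s5
s5 --0--> s6
s6 --0--> s6
s6 --2--> s1
s1 --0--> s1
s1 --0--> s1
s1 --2--> s4
s4 --1--> s0
s0 --0--> s2
s2 --0--> s2
s2 --2--> s4
s4 --2--> s1
s1 --0--> s1

s1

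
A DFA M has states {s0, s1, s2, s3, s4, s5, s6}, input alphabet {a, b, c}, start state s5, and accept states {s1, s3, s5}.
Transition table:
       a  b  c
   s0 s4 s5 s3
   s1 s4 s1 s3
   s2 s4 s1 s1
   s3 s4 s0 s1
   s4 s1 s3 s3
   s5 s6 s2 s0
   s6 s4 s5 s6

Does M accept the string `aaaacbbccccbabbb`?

s5 --a--> s6
s6 --a--> s4
s4 --a--> s1
s1 --a--> s4
s4 --c--> s3
s3 --b--> s0
s0 --b--> s5
s5 --c--> s0
s0 --c--> s3
s3 --c--> s1
s1 --c--> s3
s3 --b--> s0
s0 --a--> s4
s4 --b--> s3
s3 --b--> s0
s0 --b--> s5
End in state s5, which is an accepting state.

accepted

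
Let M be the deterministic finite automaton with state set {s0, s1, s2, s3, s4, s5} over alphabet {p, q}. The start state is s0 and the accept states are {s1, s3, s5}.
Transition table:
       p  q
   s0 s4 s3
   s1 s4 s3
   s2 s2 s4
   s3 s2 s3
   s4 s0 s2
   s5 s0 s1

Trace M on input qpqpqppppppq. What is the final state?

s0 --q--> s3
s3 --p--> s2
s2 --q--> s4
s4 --p--> s0
s0 --q--> s3
s3 --p--> s2
s2 --p--> s2
s2 --p--> s2
s2 --p--> s2
s2 --p--> s2
s2 --p--> s2
s2 --q--> s4

s4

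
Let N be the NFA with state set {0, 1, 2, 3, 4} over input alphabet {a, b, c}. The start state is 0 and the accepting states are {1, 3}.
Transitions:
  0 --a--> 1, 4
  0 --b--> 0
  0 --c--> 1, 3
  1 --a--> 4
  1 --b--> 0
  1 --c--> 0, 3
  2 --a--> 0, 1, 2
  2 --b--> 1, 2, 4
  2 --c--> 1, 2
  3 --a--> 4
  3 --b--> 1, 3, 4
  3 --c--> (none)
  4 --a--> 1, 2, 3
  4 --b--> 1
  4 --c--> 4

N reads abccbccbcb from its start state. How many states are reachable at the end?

Start: {0}
read a: {1, 4}
read b: {0, 1}
read c: {0, 1, 3}
read c: {0, 1, 3}
read b: {0, 1, 3, 4}
read c: {0, 1, 3, 4}
read c: {0, 1, 3, 4}
read b: {0, 1, 3, 4}
read c: {0, 1, 3, 4}
read b: {0, 1, 3, 4}
Final reachable set {0, 1, 3, 4} has 4 states.

4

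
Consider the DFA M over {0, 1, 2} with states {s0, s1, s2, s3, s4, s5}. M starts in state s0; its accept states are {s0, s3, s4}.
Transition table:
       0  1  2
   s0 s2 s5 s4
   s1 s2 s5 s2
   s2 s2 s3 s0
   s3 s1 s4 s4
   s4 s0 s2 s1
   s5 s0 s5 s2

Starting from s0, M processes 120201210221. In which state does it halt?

s0 --1--> s5
s5 --2--> s2
s2 --0--> s2
s2 --2--> s0
s0 --0--> s2
s2 --1--> s3
s3 --2--> s4
s4 --1--> s2
s2 --0--> s2
s2 --2--> s0
s0 --2--> s4
s4 --1--> s2

s2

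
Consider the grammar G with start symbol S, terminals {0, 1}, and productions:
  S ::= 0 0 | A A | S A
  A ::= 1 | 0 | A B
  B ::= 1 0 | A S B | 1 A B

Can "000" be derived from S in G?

yes

S ⇒ SA ⇒ 00A ⇒ 000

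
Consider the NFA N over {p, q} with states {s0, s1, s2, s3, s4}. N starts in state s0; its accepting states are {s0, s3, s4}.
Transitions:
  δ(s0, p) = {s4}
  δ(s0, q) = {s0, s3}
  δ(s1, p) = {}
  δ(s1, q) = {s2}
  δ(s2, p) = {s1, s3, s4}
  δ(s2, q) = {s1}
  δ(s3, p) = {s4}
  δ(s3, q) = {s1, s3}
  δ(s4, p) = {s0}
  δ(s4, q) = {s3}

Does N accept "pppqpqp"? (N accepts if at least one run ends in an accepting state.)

accepted

Start: {s0}
read p: {s4}
read p: {s0}
read p: {s4}
read q: {s3}
read p: {s4}
read q: {s3}
read p: {s4}
Reachable ∩ accepting = {s4} — nonempty.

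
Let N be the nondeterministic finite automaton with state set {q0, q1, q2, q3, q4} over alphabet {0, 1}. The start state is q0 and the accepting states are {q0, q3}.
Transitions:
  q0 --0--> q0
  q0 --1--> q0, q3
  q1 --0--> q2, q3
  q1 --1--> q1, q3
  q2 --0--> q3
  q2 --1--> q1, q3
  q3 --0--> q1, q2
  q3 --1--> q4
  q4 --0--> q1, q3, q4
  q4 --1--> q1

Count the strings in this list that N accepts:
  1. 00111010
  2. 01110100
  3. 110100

00111010: accepted
01110100: accepted
110100: accepted

3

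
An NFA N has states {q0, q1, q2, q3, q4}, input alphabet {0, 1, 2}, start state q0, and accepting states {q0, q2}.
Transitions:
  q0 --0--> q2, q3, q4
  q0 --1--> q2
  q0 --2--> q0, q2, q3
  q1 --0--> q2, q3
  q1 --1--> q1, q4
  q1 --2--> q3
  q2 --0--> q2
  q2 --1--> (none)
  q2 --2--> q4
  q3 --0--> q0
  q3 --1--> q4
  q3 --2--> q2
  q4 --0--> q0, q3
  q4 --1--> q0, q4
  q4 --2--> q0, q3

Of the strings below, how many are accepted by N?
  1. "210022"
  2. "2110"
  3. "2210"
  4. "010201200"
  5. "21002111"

5

"210022": accepted
"2110": accepted
"2210": accepted
"010201200": accepted
"21002111": accepted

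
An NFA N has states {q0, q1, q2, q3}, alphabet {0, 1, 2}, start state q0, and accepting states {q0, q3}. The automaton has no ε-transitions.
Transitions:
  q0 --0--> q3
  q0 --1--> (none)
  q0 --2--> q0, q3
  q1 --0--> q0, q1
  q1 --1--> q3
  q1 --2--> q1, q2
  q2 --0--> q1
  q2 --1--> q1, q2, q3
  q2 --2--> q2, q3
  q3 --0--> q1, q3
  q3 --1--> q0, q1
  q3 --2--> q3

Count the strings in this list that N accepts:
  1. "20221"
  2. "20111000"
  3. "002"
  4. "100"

"20221": accepted
"20111000": accepted
"002": accepted
"100": rejected

3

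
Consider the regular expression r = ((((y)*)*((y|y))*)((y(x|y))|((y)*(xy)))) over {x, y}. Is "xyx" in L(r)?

no

No split of xyx into u·v has (((y)*)*((y|y))*) matching u and ((y(x|y))|((y)*(xy))) matching v.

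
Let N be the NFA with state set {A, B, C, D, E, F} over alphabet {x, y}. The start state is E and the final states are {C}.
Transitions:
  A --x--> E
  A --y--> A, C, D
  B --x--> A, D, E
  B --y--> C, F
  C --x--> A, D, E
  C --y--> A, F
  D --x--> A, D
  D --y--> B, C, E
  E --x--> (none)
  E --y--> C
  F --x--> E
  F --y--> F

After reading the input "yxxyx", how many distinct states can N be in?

3

Start: {E}
read y: {C}
read x: {A, D, E}
read x: {A, D, E}
read y: {A, B, C, D, E}
read x: {A, D, E}
Final reachable set {A, D, E} has 3 states.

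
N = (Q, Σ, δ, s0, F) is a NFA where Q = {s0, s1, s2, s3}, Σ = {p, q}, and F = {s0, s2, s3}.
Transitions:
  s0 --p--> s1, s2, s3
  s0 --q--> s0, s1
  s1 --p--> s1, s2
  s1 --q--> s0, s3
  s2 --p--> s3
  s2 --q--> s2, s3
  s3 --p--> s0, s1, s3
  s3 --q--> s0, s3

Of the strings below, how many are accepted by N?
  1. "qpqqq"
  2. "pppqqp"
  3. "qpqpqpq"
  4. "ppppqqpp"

"qpqqq": accepted
"pppqqp": accepted
"qpqpqpq": accepted
"ppppqqpp": accepted

4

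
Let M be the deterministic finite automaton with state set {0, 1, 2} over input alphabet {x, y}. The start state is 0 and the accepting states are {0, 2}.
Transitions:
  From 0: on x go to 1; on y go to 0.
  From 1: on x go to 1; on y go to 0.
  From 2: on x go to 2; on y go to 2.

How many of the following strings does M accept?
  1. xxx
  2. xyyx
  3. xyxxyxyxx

0

xxx: rejected
xyyx: rejected
xyxxyxyxx: rejected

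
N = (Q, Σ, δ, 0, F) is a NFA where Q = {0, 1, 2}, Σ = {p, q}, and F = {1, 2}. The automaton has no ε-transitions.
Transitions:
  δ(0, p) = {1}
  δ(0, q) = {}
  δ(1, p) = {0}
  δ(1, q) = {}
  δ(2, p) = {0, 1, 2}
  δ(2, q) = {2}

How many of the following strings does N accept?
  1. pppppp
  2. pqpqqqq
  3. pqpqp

pppppp: rejected
pqpqqqq: rejected
pqpqp: rejected

0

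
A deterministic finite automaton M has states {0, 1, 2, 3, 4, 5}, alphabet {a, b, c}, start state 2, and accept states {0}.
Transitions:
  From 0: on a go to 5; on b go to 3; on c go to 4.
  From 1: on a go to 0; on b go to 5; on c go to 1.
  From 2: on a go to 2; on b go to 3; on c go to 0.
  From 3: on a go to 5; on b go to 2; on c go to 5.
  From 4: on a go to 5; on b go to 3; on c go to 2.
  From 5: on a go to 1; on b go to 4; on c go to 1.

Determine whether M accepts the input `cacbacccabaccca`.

accepted

2 --c--> 0
0 --a--> 5
5 --c--> 1
1 --b--> 5
5 --a--> 1
1 --c--> 1
1 --c--> 1
1 --c--> 1
1 --a--> 0
0 --b--> 3
3 --a--> 5
5 --c--> 1
1 --c--> 1
1 --c--> 1
1 --a--> 0
End in state 0, which is an accepting state.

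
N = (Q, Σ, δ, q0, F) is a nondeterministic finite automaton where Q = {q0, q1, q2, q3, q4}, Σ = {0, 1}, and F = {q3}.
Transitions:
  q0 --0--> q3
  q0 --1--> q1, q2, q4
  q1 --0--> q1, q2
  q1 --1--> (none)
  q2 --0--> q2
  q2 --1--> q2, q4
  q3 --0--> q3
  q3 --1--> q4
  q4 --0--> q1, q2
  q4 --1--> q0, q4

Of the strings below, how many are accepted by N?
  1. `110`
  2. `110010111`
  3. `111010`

`110`: accepted
`110010111`: rejected
`111010`: rejected

1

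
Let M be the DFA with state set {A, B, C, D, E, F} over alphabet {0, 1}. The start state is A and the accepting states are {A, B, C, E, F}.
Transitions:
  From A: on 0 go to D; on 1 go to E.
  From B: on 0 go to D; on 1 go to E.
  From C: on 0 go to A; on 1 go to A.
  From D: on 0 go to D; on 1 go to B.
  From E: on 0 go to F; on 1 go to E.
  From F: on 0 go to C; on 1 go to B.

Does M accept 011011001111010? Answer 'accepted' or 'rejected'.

rejected

A --0--> D
D --1--> B
B --1--> E
E --0--> F
F --1--> B
B --1--> E
E --0--> F
F --0--> C
C --1--> A
A --1--> E
E --1--> E
E --1--> E
E --0--> F
F --1--> B
B --0--> D
End in state D, which is not an accepting state.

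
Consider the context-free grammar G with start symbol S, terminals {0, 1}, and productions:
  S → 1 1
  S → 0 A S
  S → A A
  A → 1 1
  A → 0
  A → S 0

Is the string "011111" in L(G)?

no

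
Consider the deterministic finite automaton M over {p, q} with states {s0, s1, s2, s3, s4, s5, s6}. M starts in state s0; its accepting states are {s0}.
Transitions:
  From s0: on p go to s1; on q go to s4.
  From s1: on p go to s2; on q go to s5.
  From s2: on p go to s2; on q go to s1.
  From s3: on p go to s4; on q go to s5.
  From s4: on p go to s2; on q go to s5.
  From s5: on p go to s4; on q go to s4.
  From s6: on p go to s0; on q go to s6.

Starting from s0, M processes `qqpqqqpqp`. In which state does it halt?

s4

s0 --q--> s4
s4 --q--> s5
s5 --p--> s4
s4 --q--> s5
s5 --q--> s4
s4 --q--> s5
s5 --p--> s4
s4 --q--> s5
s5 --p--> s4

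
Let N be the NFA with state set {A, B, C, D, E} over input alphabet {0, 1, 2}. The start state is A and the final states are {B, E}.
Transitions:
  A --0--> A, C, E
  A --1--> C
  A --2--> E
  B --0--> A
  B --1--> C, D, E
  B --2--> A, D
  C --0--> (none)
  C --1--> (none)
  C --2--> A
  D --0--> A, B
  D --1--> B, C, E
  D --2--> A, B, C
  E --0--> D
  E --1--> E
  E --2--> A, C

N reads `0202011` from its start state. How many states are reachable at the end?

3

Start: {A}
read 0: {A, C, E}
read 2: {A, C, E}
read 0: {A, C, D, E}
read 2: {A, B, C, E}
read 0: {A, C, D, E}
read 1: {B, C, E}
read 1: {C, D, E}
Final reachable set {C, D, E} has 3 states.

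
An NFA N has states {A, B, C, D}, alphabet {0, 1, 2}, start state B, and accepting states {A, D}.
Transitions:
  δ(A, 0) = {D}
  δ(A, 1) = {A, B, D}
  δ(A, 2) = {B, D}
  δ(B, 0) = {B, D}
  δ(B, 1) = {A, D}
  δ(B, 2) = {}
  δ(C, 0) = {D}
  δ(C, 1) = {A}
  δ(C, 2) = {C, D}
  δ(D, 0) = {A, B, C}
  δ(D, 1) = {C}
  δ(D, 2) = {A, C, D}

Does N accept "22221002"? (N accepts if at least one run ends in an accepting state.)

Start: {B}
read 2: {}
The reachable set is empty and stays empty for the remaining 7 symbols.
Reachable ∩ accepting = {} — empty.

rejected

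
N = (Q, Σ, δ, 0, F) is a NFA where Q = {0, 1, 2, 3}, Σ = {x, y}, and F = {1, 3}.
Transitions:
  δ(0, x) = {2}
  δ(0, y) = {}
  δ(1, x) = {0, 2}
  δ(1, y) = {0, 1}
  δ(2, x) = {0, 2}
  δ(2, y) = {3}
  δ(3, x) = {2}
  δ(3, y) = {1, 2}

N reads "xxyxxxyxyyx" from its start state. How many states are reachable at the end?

2

Start: {0}
read x: {2}
read x: {0, 2}
read y: {3}
read x: {2}
read x: {0, 2}
read x: {0, 2}
read y: {3}
read x: {2}
read y: {3}
read y: {1, 2}
read x: {0, 2}
Final reachable set {0, 2} has 2 states.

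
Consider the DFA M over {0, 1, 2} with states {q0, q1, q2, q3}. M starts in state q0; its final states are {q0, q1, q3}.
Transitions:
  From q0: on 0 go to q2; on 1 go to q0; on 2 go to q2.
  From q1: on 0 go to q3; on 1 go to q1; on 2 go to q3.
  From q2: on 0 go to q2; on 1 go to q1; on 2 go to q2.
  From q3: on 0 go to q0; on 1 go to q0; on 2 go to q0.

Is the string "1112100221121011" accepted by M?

accepted

q0 --1--> q0
q0 --1--> q0
q0 --1--> q0
q0 --2--> q2
q2 --1--> q1
q1 --0--> q3
q3 --0--> q0
q0 --2--> q2
q2 --2--> q2
q2 --1--> q1
q1 --1--> q1
q1 --2--> q3
q3 --1--> q0
q0 --0--> q2
q2 --1--> q1
q1 --1--> q1
End in state q1, which is an accepting state.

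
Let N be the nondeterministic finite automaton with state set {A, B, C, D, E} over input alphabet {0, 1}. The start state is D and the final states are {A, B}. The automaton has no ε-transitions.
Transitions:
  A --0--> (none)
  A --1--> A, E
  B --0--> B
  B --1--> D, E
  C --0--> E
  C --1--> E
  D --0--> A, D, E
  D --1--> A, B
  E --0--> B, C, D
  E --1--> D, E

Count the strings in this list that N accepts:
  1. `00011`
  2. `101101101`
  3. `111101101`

`00011`: accepted
`101101101`: accepted
`111101101`: accepted

3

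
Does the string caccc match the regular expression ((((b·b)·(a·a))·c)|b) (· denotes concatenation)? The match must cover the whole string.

no

Neither (((b·b)·(a·a))·c) nor b matches caccc.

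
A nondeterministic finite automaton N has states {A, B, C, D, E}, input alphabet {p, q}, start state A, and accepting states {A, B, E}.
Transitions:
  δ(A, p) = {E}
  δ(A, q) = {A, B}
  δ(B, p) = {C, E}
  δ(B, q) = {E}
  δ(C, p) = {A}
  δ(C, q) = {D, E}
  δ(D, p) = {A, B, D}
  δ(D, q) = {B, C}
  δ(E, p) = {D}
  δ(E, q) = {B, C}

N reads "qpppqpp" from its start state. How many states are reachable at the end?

4

Start: {A}
read q: {A, B}
read p: {C, E}
read p: {A, D}
read p: {A, B, D, E}
read q: {A, B, C, E}
read p: {A, C, D, E}
read p: {A, B, D, E}
Final reachable set {A, B, D, E} has 4 states.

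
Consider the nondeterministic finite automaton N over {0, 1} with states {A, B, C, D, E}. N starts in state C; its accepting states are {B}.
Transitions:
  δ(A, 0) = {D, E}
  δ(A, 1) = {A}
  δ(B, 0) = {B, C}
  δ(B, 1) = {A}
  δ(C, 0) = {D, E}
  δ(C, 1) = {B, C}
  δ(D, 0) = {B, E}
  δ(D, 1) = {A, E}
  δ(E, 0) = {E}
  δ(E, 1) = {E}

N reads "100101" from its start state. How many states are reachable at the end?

Start: {C}
read 1: {B, C}
read 0: {B, C, D, E}
read 0: {B, C, D, E}
read 1: {A, B, C, E}
read 0: {B, C, D, E}
read 1: {A, B, C, E}
Final reachable set {A, B, C, E} has 4 states.

4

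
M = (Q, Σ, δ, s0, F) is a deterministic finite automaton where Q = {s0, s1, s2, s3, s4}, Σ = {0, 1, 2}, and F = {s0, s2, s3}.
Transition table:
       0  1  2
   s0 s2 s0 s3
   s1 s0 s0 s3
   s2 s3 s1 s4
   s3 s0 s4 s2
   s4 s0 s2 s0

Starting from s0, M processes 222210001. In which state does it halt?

s0

s0 --2--> s3
s3 --2--> s2
s2 --2--> s4
s4 --2--> s0
s0 --1--> s0
s0 --0--> s2
s2 --0--> s3
s3 --0--> s0
s0 --1--> s0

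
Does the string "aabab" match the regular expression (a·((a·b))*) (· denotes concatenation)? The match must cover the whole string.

Split as a·abab: a matches a and ((a·b))* matches abab.

yes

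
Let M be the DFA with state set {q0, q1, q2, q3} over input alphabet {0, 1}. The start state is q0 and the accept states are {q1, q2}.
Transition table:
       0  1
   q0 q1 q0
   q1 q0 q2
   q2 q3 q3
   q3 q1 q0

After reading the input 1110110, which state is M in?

q1

q0 --1--> q0
q0 --1--> q0
q0 --1--> q0
q0 --0--> q1
q1 --1--> q2
q2 --1--> q3
q3 --0--> q1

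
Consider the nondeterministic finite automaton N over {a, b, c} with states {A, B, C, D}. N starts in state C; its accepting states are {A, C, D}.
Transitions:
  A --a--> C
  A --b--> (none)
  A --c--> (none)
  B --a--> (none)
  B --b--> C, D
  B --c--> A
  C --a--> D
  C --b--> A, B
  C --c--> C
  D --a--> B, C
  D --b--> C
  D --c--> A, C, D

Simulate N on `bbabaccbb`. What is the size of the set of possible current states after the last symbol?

4

Start: {C}
read b: {A, B}
read b: {C, D}
read a: {B, C, D}
read b: {A, B, C, D}
read a: {B, C, D}
read c: {A, C, D}
read c: {A, C, D}
read b: {A, B, C}
read b: {A, B, C, D}
Final reachable set {A, B, C, D} has 4 states.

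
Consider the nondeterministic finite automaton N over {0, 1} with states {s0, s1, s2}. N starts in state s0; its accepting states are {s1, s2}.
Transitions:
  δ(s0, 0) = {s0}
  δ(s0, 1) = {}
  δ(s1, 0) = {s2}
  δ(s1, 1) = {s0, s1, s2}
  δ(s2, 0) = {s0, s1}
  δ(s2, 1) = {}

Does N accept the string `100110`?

Start: {s0}
read 1: {}
The reachable set is empty and stays empty for the remaining 5 symbols.
Reachable ∩ accepting = {} — empty.

rejected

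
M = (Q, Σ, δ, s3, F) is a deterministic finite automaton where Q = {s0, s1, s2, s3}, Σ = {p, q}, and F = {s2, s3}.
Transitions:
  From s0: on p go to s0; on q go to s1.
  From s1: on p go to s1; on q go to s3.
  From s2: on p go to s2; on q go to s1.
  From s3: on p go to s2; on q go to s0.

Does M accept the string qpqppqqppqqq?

rejected

s3 --q--> s0
s0 --p--> s0
s0 --q--> s1
s1 --p--> s1
s1 --p--> s1
s1 --q--> s3
s3 --q--> s0
s0 --p--> s0
s0 --p--> s0
s0 --q--> s1
s1 --q--> s3
s3 --q--> s0
End in state s0, which is not an accepting state.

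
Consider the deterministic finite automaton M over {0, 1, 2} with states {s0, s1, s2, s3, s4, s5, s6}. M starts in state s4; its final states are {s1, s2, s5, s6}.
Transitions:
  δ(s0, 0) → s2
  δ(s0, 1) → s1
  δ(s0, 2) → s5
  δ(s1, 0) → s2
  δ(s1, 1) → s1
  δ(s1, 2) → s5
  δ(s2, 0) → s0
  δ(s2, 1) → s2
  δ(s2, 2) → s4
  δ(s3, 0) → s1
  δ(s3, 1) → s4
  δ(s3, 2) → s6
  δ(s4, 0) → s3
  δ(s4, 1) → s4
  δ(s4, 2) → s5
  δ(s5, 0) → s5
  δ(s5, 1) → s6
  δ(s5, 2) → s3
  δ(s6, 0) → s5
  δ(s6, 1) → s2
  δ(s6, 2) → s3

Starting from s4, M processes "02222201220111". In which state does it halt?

s2

s4 --0--> s3
s3 --2--> s6
s6 --2--> s3
s3 --2--> s6
s6 --2--> s3
s3 --2--> s6
s6 --0--> s5
s5 --1--> s6
s6 --2--> s3
s3 --2--> s6
s6 --0--> s5
s5 --1--> s6
s6 --1--> s2
s2 --1--> s2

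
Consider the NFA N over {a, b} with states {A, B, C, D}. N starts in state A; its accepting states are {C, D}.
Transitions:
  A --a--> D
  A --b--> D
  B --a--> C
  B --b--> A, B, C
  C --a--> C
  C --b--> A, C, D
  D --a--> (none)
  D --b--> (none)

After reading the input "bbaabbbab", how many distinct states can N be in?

0

Start: {A}
read b: {D}
read b: {}
The reachable set is empty and stays empty for the remaining 7 symbols.
Final reachable set {} has 0 states.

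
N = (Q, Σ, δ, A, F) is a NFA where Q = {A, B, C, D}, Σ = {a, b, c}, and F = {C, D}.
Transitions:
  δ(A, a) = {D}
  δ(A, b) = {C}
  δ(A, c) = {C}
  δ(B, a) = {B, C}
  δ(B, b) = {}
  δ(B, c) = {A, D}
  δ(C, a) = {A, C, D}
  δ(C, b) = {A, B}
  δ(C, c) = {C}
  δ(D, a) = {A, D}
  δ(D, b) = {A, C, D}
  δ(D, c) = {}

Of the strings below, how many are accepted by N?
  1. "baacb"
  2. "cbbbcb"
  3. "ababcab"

"baacb": rejected
"cbbbcb": accepted
"ababcab": accepted

2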